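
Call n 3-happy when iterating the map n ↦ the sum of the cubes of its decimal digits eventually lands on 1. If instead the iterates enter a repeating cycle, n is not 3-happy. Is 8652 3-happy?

8652 → 8³ + 6³ + 5³ + 2³ = 861
861 → 8³ + 6³ + 1³ = 729
729 → 7³ + 2³ + 9³ = 1080
1080 → 1³ + 0³ + 8³ + 0³ = 513
513 → 5³ + 1³ + 3³ = 153
153 → 1³ + 5³ + 3³ = 153  — 153 already seen; the sequence cycles without reaching 1.

not 3-happy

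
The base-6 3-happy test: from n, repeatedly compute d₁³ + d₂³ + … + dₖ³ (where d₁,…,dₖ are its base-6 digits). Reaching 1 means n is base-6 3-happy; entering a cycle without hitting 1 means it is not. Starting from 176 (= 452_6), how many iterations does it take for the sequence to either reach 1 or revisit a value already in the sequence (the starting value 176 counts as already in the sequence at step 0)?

7

176 = (4,5,2)_6 → 4³ + 5³ + 2³ = 64 + 125 + 8 = 197
197 = (5,2,5)_6 → 5³ + 2³ + 5³ = 125 + 8 + 125 = 258
258 = (1,1,1,0)_6 → 1³ + 1³ + 1³ + 0³ = 1 + 1 + 1 + 0 = 3
3 = (3)_6 → 3³ = 27
27 = (4,3)_6 → 4³ + 3³ = 64 + 27 = 91
91 = (2,3,1)_6 → 2³ + 3³ + 1³ = 8 + 27 + 1 = 36
36 = (1,0,0)_6 → 1³ + 0³ + 0³ = 1 + 0 + 0 = 1  — reached 1.
That took 7 steps.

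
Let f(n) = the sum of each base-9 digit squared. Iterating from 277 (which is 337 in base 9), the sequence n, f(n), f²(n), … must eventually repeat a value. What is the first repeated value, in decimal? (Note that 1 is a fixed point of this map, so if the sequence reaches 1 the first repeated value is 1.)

65

277 = (3,3,7)_9 → 3² + 3² + 7² = 67
67 = (7,4)_9 → 7² + 4² = 65
65 = (7,2)_9 → 7² + 2² = 53
53 = (5,8)_9 → 5² + 8² = 89
89 = (1,0,8)_9 → 1² + 0² + 8² = 65  — 65 already appeared earlier.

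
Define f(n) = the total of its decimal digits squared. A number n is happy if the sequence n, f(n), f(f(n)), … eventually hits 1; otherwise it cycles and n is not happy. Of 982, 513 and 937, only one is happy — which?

982: 982 → 149 → 98 → 145 → 42 → 20 → 4 → 16 → 37 → 58 → 89 → 145  — repeats 145 (not happy)
513: 513 → 35 → 34 → 25 → 29 → 85 → 89 → 145 → 42 → 20 → 4 → 16 → 37 → 58 → 89  — repeats 89 (not happy)
937: 937 → 139 → 91 → 82 → 68 → 100 → 1  — reaches 1 (happy)

937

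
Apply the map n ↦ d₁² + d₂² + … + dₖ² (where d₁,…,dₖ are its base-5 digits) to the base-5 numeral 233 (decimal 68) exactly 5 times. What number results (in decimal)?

68 = (2,3,3)_5 → 2² + 3² + 3² = 4 + 9 + 9 = 22
22 = (4,2)_5 → 4² + 2² = 16 + 4 = 20
20 = (4,0)_5 → 4² + 0² = 16 + 0 = 16
16 = (3,1)_5 → 3² + 1² = 9 + 1 = 10
10 = (2,0)_5 → 2² + 0² = 4 + 0 = 4

4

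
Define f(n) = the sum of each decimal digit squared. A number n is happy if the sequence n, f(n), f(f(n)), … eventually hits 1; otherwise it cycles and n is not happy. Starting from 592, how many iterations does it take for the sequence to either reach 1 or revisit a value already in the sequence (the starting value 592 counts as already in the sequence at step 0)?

592 → 110
110 → 2
2 → 4
4 → 16
16 → 37
37 → 58
58 → 89
89 → 145
145 → 42
42 → 20
20 → 4  — 4 repeats.
That took 11 steps.

11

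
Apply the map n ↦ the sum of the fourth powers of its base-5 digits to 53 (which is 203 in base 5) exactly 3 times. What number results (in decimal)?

53 = (2,0,3)_5 → 97
97 = (3,4,2)_5 → 353
353 = (2,4,0,3)_5 → 353

353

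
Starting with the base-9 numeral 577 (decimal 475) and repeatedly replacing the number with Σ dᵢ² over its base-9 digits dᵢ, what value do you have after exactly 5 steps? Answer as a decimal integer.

53

475 = (5,7,7)_9 → 5² + 7² + 7² = 123
123 = (1,4,6)_9 → 1² + 4² + 6² = 53
53 = (5,8)_9 → 5² + 8² = 89
89 = (1,0,8)_9 → 1² + 0² + 8² = 65
65 = (7,2)_9 → 7² + 2² = 53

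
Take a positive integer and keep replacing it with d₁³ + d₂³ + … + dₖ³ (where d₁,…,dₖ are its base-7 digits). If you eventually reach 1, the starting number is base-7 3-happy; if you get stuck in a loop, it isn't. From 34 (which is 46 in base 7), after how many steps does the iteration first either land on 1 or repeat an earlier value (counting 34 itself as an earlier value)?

3

34 = (4,6)_7 → 4³ + 6³ = 64 + 216 = 280
280 = (5,5,0)_7 → 5³ + 5³ + 0³ = 125 + 125 + 0 = 250
250 = (5,0,5)_7 → 5³ + 0³ + 5³ = 125 + 0 + 125 = 250  — 250 repeats.
That took 3 steps.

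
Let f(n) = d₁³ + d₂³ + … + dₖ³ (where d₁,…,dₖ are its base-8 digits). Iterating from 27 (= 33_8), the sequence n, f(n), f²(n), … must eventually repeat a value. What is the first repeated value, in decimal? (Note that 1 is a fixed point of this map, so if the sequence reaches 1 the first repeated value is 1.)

432

27 = (3,3)_8 → 3³ + 3³ = 27 + 27 = 54
54 = (6,6)_8 → 6³ + 6³ = 216 + 216 = 432
432 = (6,6,0)_8 → 6³ + 6³ + 0³ = 216 + 216 + 0 = 432  — 432 already appeared earlier.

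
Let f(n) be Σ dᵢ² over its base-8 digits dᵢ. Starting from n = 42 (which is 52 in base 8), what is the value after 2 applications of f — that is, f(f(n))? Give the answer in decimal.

34

42 = (5,2)_8 → 5² + 2² = 29
29 = (3,5)_8 → 3² + 5² = 34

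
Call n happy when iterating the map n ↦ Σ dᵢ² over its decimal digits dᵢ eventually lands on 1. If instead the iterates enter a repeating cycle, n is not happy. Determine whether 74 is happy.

not happy

74 → 7² + 4² = 49 + 16 = 65
65 → 6² + 5² = 36 + 25 = 61
61 → 6² + 1² = 36 + 1 = 37
37 → 3² + 7² = 9 + 49 = 58
58 → 5² + 8² = 25 + 64 = 89
89 → 8² + 9² = 64 + 81 = 145
145 → 1² + 4² + 5² = 1 + 16 + 25 = 42
42 → 4² + 2² = 16 + 4 = 20
20 → 2² + 0² = 4 + 0 = 4
4 → 4² = 16
16 → 1² + 6² = 1 + 36 = 37  — 37 already seen; the sequence cycles without reaching 1.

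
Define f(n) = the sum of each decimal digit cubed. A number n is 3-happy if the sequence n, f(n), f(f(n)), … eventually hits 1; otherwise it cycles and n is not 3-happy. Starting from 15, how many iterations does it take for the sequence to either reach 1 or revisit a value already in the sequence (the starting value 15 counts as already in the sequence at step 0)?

15 → 1³ + 5³ = 126
126 → 1³ + 2³ + 6³ = 225
225 → 2³ + 2³ + 5³ = 141
141 → 1³ + 4³ + 1³ = 66
66 → 6³ + 6³ = 432
432 → 4³ + 3³ + 2³ = 99
99 → 9³ + 9³ = 1458
1458 → 1³ + 4³ + 5³ + 8³ = 702
702 → 7³ + 0³ + 2³ = 351
351 → 3³ + 5³ + 1³ = 153
153 → 1³ + 5³ + 3³ = 153  — 153 repeats.
That took 11 steps.

11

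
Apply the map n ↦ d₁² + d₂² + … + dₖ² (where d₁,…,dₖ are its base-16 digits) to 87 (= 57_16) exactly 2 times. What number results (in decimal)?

116

87 = (5,7)_16 → 5² + 7² = 25 + 49 = 74
74 = (4,10)_16 → 4² + 10² = 16 + 100 = 116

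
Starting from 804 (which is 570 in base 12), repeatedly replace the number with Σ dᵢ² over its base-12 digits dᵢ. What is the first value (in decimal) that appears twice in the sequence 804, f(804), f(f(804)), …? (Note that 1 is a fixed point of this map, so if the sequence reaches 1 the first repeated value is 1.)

804 = (5,7,0)_12 → 5² + 7² + 0² = 25 + 49 + 0 = 74
74 = (6,2)_12 → 6² + 2² = 36 + 4 = 40
40 = (3,4)_12 → 3² + 4² = 9 + 16 = 25
25 = (2,1)_12 → 2² + 1² = 4 + 1 = 5
5 = (5)_12 → 5² = 25  — 25 already appeared earlier.

25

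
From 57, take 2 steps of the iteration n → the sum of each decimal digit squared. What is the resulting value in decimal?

57 → 5² + 7² = 25 + 49 = 74
74 → 7² + 4² = 49 + 16 = 65

65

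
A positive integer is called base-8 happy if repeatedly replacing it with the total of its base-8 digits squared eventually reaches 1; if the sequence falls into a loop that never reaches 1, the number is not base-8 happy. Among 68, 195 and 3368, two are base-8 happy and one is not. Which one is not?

68

68: 68 → 17 → 5 → 25 → 10 → 5  — repeats 5 (not base-8 happy)
195: 195 → 18 → 8 → 1  — reaches 1 (base-8 happy)
3368: 3368 → 77 → 27 → 18 → 8 → 1  — reaches 1 (base-8 happy)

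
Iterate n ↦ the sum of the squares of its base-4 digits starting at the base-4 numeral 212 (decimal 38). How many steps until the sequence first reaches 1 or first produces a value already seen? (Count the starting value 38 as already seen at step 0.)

38 = (2,1,2)_4 → 2² + 1² + 2² = 9
9 = (2,1)_4 → 2² + 1² = 5
5 = (1,1)_4 → 1² + 1² = 2
2 = (2)_4 → 2² = 4
4 = (1,0)_4 → 1² + 0² = 1  — reached 1.
That took 5 steps.

5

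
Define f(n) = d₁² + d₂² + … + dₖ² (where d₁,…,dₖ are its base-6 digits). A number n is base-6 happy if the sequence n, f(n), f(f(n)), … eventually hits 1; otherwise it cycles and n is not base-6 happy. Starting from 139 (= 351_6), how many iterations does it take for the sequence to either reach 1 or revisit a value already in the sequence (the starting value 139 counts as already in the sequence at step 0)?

139 = (3,5,1)_6 → 3² + 5² + 1² = 9 + 25 + 1 = 35
35 = (5,5)_6 → 5² + 5² = 25 + 25 = 50
50 = (1,2,2)_6 → 1² + 2² + 2² = 1 + 4 + 4 = 9
9 = (1,3)_6 → 1² + 3² = 1 + 9 = 10
10 = (1,4)_6 → 1² + 4² = 1 + 16 = 17
17 = (2,5)_6 → 2² + 5² = 4 + 25 = 29
29 = (4,5)_6 → 4² + 5² = 16 + 25 = 41
41 = (1,0,5)_6 → 1² + 0² + 5² = 1 + 0 + 25 = 26
26 = (4,2)_6 → 4² + 2² = 16 + 4 = 20
20 = (3,2)_6 → 3² + 2² = 9 + 4 = 13
13 = (2,1)_6 → 2² + 1² = 4 + 1 = 5
5 = (5)_6 → 5² = 25
25 = (4,1)_6 → 4² + 1² = 16 + 1 = 17  — 17 repeats.
That took 13 steps.

13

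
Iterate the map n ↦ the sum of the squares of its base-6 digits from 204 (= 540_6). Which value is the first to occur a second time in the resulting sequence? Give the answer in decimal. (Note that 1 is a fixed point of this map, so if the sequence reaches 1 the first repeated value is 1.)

204 = (5,4,0)_6 → 5² + 4² + 0² = 41
41 = (1,0,5)_6 → 1² + 0² + 5² = 26
26 = (4,2)_6 → 4² + 2² = 20
20 = (3,2)_6 → 3² + 2² = 13
13 = (2,1)_6 → 2² + 1² = 5
5 = (5)_6 → 5² = 25
25 = (4,1)_6 → 4² + 1² = 17
17 = (2,5)_6 → 2² + 5² = 29
29 = (4,5)_6 → 4² + 5² = 41  — 41 already appeared earlier.

41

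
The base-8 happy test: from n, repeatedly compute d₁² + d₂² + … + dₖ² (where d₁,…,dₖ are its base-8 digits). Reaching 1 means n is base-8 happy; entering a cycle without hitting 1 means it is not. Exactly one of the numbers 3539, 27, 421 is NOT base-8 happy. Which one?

3539

3539: 3539 → 98 → 21 → 29 → 34 → 20 → 20  — repeats 20 (not base-8 happy)
27: 27 → 18 → 8 → 1  — reaches 1 (base-8 happy)
421: 421 → 77 → 27 → 18 → 8 → 1  — reaches 1 (base-8 happy)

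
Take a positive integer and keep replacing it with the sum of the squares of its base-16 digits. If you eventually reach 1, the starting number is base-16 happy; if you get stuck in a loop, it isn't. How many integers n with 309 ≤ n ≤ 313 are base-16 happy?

309: 309 → 35 → 13 → 169 → 181 → 146 → 85 → 50 → 13  — not base-16 happy
310: 310 → 46 → 200 → 208 → 169 → 181 → 146 → 85 → 50 → 13 → 169  — not base-16 happy
311: 311 → 59 → 130 → 68 → 32 → 4 → 16 → 1  — base-16 happy
312: 312 → 74 → 116 → 65 → 17 → 2 → 4 → 16 → 1  — base-16 happy
313: 313 → 91 → 146 → 85 → 50 → 13 → 169 → 181 → 146  — not base-16 happy
base-16 happy: 311, 312

2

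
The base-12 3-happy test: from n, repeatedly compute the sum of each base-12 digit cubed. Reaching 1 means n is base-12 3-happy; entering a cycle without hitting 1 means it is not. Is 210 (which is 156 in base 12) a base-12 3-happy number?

210 = (1,5,6)_12 → 1³ + 5³ + 6³ = 1 + 125 + 216 = 342
342 = (2,4,6)_12 → 2³ + 4³ + 6³ = 8 + 64 + 216 = 288
288 = (2,0,0)_12 → 2³ + 0³ + 0³ = 8 + 0 + 0 = 8
8 = (8)_12 → 8³ = 512
512 = (3,6,8)_12 → 3³ + 6³ + 8³ = 27 + 216 + 512 = 755
755 = (5,2,11)_12 → 5³ + 2³ + 11³ = 125 + 8 + 1331 = 1464
1464 = (10,2,0)_12 → 10³ + 2³ + 0³ = 1000 + 8 + 0 = 1008
1008 = (7,0,0)_12 → 7³ + 0³ + 0³ = 343 + 0 + 0 = 343
343 = (2,4,7)_12 → 2³ + 4³ + 7³ = 8 + 64 + 343 = 415
415 = (2,10,7)_12 → 2³ + 10³ + 7³ = 8 + 1000 + 343 = 1351
1351 = (9,4,7)_12 → 9³ + 4³ + 7³ = 729 + 64 + 343 = 1136
1136 = (7,10,8)_12 → 7³ + 10³ + 8³ = 343 + 1000 + 512 = 1855
1855 = (1,0,10,7)_12 → 1³ + 0³ + 10³ + 7³ = 1 + 0 + 1000 + 343 = 1344
1344 = (9,4,0)_12 → 9³ + 4³ + 0³ = 729 + 64 + 0 = 793
793 = (5,6,1)_12 → 5³ + 6³ + 1³ = 125 + 216 + 1 = 342  — 342 already seen; the sequence cycles without reaching 1.

not base-12 3-happy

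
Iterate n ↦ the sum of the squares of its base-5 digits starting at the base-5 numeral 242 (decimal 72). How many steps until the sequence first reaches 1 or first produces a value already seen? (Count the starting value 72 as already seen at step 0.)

8

72 = (2,4,2)_5 → 2² + 4² + 2² = 24
24 = (4,4)_5 → 4² + 4² = 32
32 = (1,1,2)_5 → 1² + 1² + 2² = 6
6 = (1,1)_5 → 1² + 1² = 2
2 = (2)_5 → 2² = 4
4 = (4)_5 → 4² = 16
16 = (3,1)_5 → 3² + 1² = 10
10 = (2,0)_5 → 2² + 0² = 4  — 4 repeats.
That took 8 steps.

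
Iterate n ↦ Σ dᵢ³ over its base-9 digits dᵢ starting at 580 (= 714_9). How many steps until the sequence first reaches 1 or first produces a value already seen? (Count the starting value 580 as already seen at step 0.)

13

580 = (7,1,4)_9 → 7³ + 1³ + 4³ = 343 + 1 + 64 = 408
408 = (5,0,3)_9 → 5³ + 0³ + 3³ = 125 + 0 + 27 = 152
152 = (1,7,8)_9 → 1³ + 7³ + 8³ = 1 + 343 + 512 = 856
856 = (1,1,5,1)_9 → 1³ + 1³ + 5³ + 1³ = 1 + 1 + 125 + 1 = 128
128 = (1,5,2)_9 → 1³ + 5³ + 2³ = 1 + 125 + 8 = 134
134 = (1,5,8)_9 → 1³ + 5³ + 8³ = 1 + 125 + 512 = 638
638 = (7,7,8)_9 → 7³ + 7³ + 8³ = 343 + 343 + 512 = 1198
1198 = (1,5,7,1)_9 → 1³ + 5³ + 7³ + 1³ = 1 + 125 + 343 + 1 = 470
470 = (5,7,2)_9 → 5³ + 7³ + 2³ = 125 + 343 + 8 = 476
476 = (5,7,8)_9 → 5³ + 7³ + 8³ = 125 + 343 + 512 = 980
980 = (1,3,0,8)_9 → 1³ + 3³ + 0³ + 8³ = 1 + 27 + 0 + 512 = 540
540 = (6,6,0)_9 → 6³ + 6³ + 0³ = 216 + 216 + 0 = 432
432 = (5,3,0)_9 → 5³ + 3³ + 0³ = 125 + 27 + 0 = 152  — 152 repeats.
That took 13 steps.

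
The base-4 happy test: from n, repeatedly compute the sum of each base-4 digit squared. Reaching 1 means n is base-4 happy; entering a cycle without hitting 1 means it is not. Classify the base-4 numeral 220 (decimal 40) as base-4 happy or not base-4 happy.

base-4 happy

40 = (2,2,0)_4 → 2² + 2² + 0² = 8
8 = (2,0)_4 → 2² + 0² = 4
4 = (1,0)_4 → 1² + 0² = 1  — reached 1.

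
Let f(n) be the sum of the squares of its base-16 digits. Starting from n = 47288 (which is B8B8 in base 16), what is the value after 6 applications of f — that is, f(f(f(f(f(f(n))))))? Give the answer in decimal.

47288 = (11,8,11,8)_16 → 11² + 8² + 11² + 8² = 121 + 64 + 121 + 64 = 370
370 = (1,7,2)_16 → 1² + 7² + 2² = 1 + 49 + 4 = 54
54 = (3,6)_16 → 3² + 6² = 9 + 36 = 45
45 = (2,13)_16 → 2² + 13² = 4 + 169 = 173
173 = (10,13)_16 → 10² + 13² = 100 + 169 = 269
269 = (1,0,13)_16 → 1² + 0² + 13² = 1 + 0 + 169 = 170

170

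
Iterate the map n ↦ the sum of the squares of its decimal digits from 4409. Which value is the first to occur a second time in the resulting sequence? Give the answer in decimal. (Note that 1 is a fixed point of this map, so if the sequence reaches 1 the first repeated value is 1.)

4

4409 → 4² + 4² + 0² + 9² = 113
113 → 1² + 1² + 3² = 11
11 → 1² + 1² = 2
2 → 2² = 4
4 → 4² = 16
16 → 1² + 6² = 37
37 → 3² + 7² = 58
58 → 5² + 8² = 89
89 → 8² + 9² = 145
145 → 1² + 4² + 5² = 42
42 → 4² + 2² = 20
20 → 2² + 0² = 4  — 4 already appeared earlier.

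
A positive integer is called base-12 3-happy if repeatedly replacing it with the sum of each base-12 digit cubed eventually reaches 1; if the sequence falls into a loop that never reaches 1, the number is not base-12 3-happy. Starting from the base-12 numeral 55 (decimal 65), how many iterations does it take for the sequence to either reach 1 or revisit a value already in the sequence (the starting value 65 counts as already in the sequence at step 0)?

65 = (5,5)_12 → 250
250 = (1,8,10)_12 → 1513
1513 = (10,6,1)_12 → 1217
1217 = (8,5,5)_12 → 762
762 = (5,3,6)_12 → 368
368 = (2,6,8)_12 → 736
736 = (5,1,4)_12 → 190
190 = (1,3,10)_12 → 1028
1028 = (7,1,8)_12 → 856
856 = (5,11,4)_12 → 1520
1520 = (10,6,8)_12 → 1728
1728 = (1,0,0,0)_12 → 1  — reached 1.
That took 12 steps.

12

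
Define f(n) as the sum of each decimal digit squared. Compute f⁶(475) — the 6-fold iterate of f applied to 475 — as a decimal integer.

58

475 → 4² + 7² + 5² = 16 + 49 + 25 = 90
90 → 9² + 0² = 81 + 0 = 81
81 → 8² + 1² = 64 + 1 = 65
65 → 6² + 5² = 36 + 25 = 61
61 → 6² + 1² = 36 + 1 = 37
37 → 3² + 7² = 9 + 49 = 58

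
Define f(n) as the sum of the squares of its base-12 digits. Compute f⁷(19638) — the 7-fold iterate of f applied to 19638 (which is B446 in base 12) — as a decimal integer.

19638 = (11,4,4,6)_12 → 11² + 4² + 4² + 6² = 121 + 16 + 16 + 36 = 189
189 = (1,3,9)_12 → 1² + 3² + 9² = 1 + 9 + 81 = 91
91 = (7,7)_12 → 7² + 7² = 49 + 49 = 98
98 = (8,2)_12 → 8² + 2² = 64 + 4 = 68
68 = (5,8)_12 → 5² + 8² = 25 + 64 = 89
89 = (7,5)_12 → 7² + 5² = 49 + 25 = 74
74 = (6,2)_12 → 6² + 2² = 36 + 4 = 40

40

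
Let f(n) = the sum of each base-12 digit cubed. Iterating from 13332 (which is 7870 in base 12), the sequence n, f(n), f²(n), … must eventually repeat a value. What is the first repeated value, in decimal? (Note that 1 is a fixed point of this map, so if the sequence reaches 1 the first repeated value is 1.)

1539

13332 = (7,8,7,0)_12 → 7³ + 8³ + 7³ + 0³ = 1198
1198 = (8,3,10)_12 → 8³ + 3³ + 10³ = 1539
1539 = (10,8,3)_12 → 10³ + 8³ + 3³ = 1539  — 1539 already appeared earlier.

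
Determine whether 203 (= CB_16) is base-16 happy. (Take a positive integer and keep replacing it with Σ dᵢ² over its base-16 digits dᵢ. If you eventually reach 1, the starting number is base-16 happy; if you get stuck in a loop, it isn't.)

not base-16 happy

203 = (12,11)_16 → 12² + 11² = 265
265 = (1,0,9)_16 → 1² + 0² + 9² = 82
82 = (5,2)_16 → 5² + 2² = 29
29 = (1,13)_16 → 1² + 13² = 170
170 = (10,10)_16 → 10² + 10² = 200
200 = (12,8)_16 → 12² + 8² = 208
208 = (13,0)_16 → 13² + 0² = 169
169 = (10,9)_16 → 10² + 9² = 181
181 = (11,5)_16 → 11² + 5² = 146
146 = (9,2)_16 → 9² + 2² = 85
85 = (5,5)_16 → 5² + 5² = 50
50 = (3,2)_16 → 3² + 2² = 13
13 = (13)_16 → 13² = 169  — 169 already seen; the sequence cycles without reaching 1.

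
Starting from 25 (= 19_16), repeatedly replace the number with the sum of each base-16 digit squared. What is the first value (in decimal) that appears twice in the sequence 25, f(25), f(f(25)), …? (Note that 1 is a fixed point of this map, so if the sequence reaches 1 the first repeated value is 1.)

169

25 = (1,9)_16 → 1² + 9² = 1 + 81 = 82
82 = (5,2)_16 → 5² + 2² = 25 + 4 = 29
29 = (1,13)_16 → 1² + 13² = 1 + 169 = 170
170 = (10,10)_16 → 10² + 10² = 100 + 100 = 200
200 = (12,8)_16 → 12² + 8² = 144 + 64 = 208
208 = (13,0)_16 → 13² + 0² = 169 + 0 = 169
169 = (10,9)_16 → 10² + 9² = 100 + 81 = 181
181 = (11,5)_16 → 11² + 5² = 121 + 25 = 146
146 = (9,2)_16 → 9² + 2² = 81 + 4 = 85
85 = (5,5)_16 → 5² + 5² = 25 + 25 = 50
50 = (3,2)_16 → 3² + 2² = 9 + 4 = 13
13 = (13)_16 → 13² = 169  — 169 already appeared earlier.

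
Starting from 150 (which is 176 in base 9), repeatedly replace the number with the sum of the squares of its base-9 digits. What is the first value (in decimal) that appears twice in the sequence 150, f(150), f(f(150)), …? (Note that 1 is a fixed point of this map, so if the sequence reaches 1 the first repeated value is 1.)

150 = (1,7,6)_9 → 86
86 = (1,0,5)_9 → 26
26 = (2,8)_9 → 68
68 = (7,5)_9 → 74
74 = (8,2)_9 → 68  — 68 already appeared earlier.

68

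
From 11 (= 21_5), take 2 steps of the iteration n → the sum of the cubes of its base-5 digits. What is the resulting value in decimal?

11 = (2,1)_5 → 9
9 = (1,4)_5 → 65

65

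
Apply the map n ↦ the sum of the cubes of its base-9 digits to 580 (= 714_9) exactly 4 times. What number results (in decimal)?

580 = (7,1,4)_9 → 7³ + 1³ + 4³ = 408
408 = (5,0,3)_9 → 5³ + 0³ + 3³ = 152
152 = (1,7,8)_9 → 1³ + 7³ + 8³ = 856
856 = (1,1,5,1)_9 → 1³ + 1³ + 5³ + 1³ = 128

128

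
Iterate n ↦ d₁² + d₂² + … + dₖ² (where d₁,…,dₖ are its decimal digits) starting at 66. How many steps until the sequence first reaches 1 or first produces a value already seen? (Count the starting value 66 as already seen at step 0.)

15

66 → 72
72 → 53
53 → 34
34 → 25
25 → 29
29 → 85
85 → 89
89 → 145
145 → 42
42 → 20
20 → 4
4 → 16
16 → 37
37 → 58
58 → 89  — 89 repeats.
That took 15 steps.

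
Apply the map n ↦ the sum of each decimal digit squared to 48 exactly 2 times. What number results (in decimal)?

48 → 80
80 → 64

64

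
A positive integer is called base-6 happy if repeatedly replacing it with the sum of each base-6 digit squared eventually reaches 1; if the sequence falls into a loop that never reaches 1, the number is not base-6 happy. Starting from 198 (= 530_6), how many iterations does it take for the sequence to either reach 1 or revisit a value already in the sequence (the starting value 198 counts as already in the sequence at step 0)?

10

198 = (5,3,0)_6 → 5² + 3² + 0² = 34
34 = (5,4)_6 → 5² + 4² = 41
41 = (1,0,5)_6 → 1² + 0² + 5² = 26
26 = (4,2)_6 → 4² + 2² = 20
20 = (3,2)_6 → 3² + 2² = 13
13 = (2,1)_6 → 2² + 1² = 5
5 = (5)_6 → 5² = 25
25 = (4,1)_6 → 4² + 1² = 17
17 = (2,5)_6 → 2² + 5² = 29
29 = (4,5)_6 → 4² + 5² = 41  — 41 repeats.
That took 10 steps.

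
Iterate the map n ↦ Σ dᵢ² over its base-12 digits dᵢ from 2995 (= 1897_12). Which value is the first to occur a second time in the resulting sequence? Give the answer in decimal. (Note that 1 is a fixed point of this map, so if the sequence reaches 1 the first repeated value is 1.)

26

2995 = (1,8,9,7)_12 → 195
195 = (1,4,3)_12 → 26
26 = (2,2)_12 → 8
8 = (8)_12 → 64
64 = (5,4)_12 → 41
41 = (3,5)_12 → 34
34 = (2,10)_12 → 104
104 = (8,8)_12 → 128
128 = (10,8)_12 → 164
164 = (1,1,8)_12 → 66
66 = (5,6)_12 → 61
61 = (5,1)_12 → 26  — 26 already appeared earlier.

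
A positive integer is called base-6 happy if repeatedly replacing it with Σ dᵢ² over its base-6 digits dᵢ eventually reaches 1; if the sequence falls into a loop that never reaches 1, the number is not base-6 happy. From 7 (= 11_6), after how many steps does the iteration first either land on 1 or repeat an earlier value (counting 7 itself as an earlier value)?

12

7 = (1,1)_6 → 2
2 = (2)_6 → 4
4 = (4)_6 → 16
16 = (2,4)_6 → 20
20 = (3,2)_6 → 13
13 = (2,1)_6 → 5
5 = (5)_6 → 25
25 = (4,1)_6 → 17
17 = (2,5)_6 → 29
29 = (4,5)_6 → 41
41 = (1,0,5)_6 → 26
26 = (4,2)_6 → 20  — 20 repeats.
That took 12 steps.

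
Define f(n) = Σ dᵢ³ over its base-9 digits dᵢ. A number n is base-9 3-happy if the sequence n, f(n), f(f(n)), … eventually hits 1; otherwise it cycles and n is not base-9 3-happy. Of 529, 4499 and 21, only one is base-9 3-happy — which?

529: 529 → 623 → 567 → 343 → 73 → 513 → 243 → 27 → 27  — repeats 27 (not base-9 3-happy)
4499: 4499 → 793 → 345 → 99 → 9 → 1  — reaches 1 (base-9 3-happy)
21: 21 → 35 → 539 → 853 → 409 → 189 → 35  — repeats 35 (not base-9 3-happy)

4499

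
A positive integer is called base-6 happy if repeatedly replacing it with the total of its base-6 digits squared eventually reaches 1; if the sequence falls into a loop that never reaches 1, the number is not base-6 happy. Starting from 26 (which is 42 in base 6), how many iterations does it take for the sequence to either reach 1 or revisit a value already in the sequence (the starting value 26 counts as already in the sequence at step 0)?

8

26 = (4,2)_6 → 4² + 2² = 20
20 = (3,2)_6 → 3² + 2² = 13
13 = (2,1)_6 → 2² + 1² = 5
5 = (5)_6 → 5² = 25
25 = (4,1)_6 → 4² + 1² = 17
17 = (2,5)_6 → 2² + 5² = 29
29 = (4,5)_6 → 4² + 5² = 41
41 = (1,0,5)_6 → 1² + 0² + 5² = 26  — 26 repeats.
That took 8 steps.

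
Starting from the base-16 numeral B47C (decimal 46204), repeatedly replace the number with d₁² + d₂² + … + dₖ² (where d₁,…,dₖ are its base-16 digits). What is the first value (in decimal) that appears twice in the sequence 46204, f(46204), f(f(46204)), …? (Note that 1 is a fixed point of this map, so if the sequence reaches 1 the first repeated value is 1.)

46204 = (11,4,7,12)_16 → 11² + 4² + 7² + 12² = 330
330 = (1,4,10)_16 → 1² + 4² + 10² = 117
117 = (7,5)_16 → 7² + 5² = 74
74 = (4,10)_16 → 4² + 10² = 116
116 = (7,4)_16 → 7² + 4² = 65
65 = (4,1)_16 → 4² + 1² = 17
17 = (1,1)_16 → 1² + 1² = 2
2 = (2)_16 → 2² = 4
4 = (4)_16 → 4² = 16
16 = (1,0)_16 → 1² + 0² = 1  — reached the fixed point 1.
1 → 1, so 1 is the first repeated value.

1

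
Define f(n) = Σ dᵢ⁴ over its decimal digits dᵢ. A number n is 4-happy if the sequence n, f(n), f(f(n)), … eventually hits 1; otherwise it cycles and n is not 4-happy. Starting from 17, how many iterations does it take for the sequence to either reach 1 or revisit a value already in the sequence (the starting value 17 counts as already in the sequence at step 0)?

4

17 → 2402
2402 → 288
288 → 8208
8208 → 8208  — 8208 repeats.
That took 4 steps.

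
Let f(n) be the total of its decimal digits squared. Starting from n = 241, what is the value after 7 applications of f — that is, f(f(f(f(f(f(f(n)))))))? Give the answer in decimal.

145

241 → 2² + 4² + 1² = 21
21 → 2² + 1² = 5
5 → 5² = 25
25 → 2² + 5² = 29
29 → 2² + 9² = 85
85 → 8² + 5² = 89
89 → 8² + 9² = 145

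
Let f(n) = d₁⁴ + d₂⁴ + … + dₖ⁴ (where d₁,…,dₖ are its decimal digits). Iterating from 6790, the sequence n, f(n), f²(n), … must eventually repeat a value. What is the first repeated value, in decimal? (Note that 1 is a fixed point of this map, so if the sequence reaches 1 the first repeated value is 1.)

13139

6790 → 6⁴ + 7⁴ + 9⁴ + 0⁴ = 10258
10258 → 1⁴ + 0⁴ + 2⁴ + 5⁴ + 8⁴ = 4738
4738 → 4⁴ + 7⁴ + 3⁴ + 8⁴ = 6834
6834 → 6⁴ + 8⁴ + 3⁴ + 4⁴ = 5729
5729 → 5⁴ + 7⁴ + 2⁴ + 9⁴ = 9603
9603 → 9⁴ + 6⁴ + 0⁴ + 3⁴ = 7938
7938 → 7⁴ + 9⁴ + 3⁴ + 8⁴ = 13139
13139 → 1⁴ + 3⁴ + 1⁴ + 3⁴ + 9⁴ = 6725
6725 → 6⁴ + 7⁴ + 2⁴ + 5⁴ = 4338
4338 → 4⁴ + 3⁴ + 3⁴ + 8⁴ = 4514
4514 → 4⁴ + 5⁴ + 1⁴ + 4⁴ = 1138
1138 → 1⁴ + 1⁴ + 3⁴ + 8⁴ = 4179
4179 → 4⁴ + 1⁴ + 7⁴ + 9⁴ = 9219
9219 → 9⁴ + 2⁴ + 1⁴ + 9⁴ = 13139  — 13139 already appeared earlier.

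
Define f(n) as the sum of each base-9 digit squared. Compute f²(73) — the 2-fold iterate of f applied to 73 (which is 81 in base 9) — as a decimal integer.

73 = (8,1)_9 → 8² + 1² = 64 + 1 = 65
65 = (7,2)_9 → 7² + 2² = 49 + 4 = 53

53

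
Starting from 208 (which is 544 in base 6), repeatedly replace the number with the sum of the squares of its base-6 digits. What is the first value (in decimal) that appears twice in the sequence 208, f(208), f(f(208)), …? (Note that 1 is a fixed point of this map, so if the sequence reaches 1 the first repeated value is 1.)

17

208 = (5,4,4)_6 → 5² + 4² + 4² = 57
57 = (1,3,3)_6 → 1² + 3² + 3² = 19
19 = (3,1)_6 → 3² + 1² = 10
10 = (1,4)_6 → 1² + 4² = 17
17 = (2,5)_6 → 2² + 5² = 29
29 = (4,5)_6 → 4² + 5² = 41
41 = (1,0,5)_6 → 1² + 0² + 5² = 26
26 = (4,2)_6 → 4² + 2² = 20
20 = (3,2)_6 → 3² + 2² = 13
13 = (2,1)_6 → 2² + 1² = 5
5 = (5)_6 → 5² = 25
25 = (4,1)_6 → 4² + 1² = 17  — 17 already appeared earlier.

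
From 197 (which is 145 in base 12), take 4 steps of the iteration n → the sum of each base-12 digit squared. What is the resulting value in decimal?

85

197 = (1,4,5)_12 → 1² + 4² + 5² = 42
42 = (3,6)_12 → 3² + 6² = 45
45 = (3,9)_12 → 3² + 9² = 90
90 = (7,6)_12 → 7² + 6² = 85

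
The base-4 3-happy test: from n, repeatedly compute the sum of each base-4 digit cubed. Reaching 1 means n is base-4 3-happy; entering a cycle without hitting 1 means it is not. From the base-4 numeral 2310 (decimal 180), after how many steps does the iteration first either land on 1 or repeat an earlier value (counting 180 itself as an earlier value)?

180 = (2,3,1,0)_4 → 2³ + 3³ + 1³ + 0³ = 8 + 27 + 1 + 0 = 36
36 = (2,1,0)_4 → 2³ + 1³ + 0³ = 8 + 1 + 0 = 9
9 = (2,1)_4 → 2³ + 1³ = 8 + 1 = 9  — 9 repeats.
That took 3 steps.

3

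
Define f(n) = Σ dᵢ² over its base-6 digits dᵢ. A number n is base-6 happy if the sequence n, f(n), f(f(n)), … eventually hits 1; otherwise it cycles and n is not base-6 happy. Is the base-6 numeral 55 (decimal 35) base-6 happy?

not base-6 happy

35 = (5,5)_6 → 5² + 5² = 25 + 25 = 50
50 = (1,2,2)_6 → 1² + 2² + 2² = 1 + 4 + 4 = 9
9 = (1,3)_6 → 1² + 3² = 1 + 9 = 10
10 = (1,4)_6 → 1² + 4² = 1 + 16 = 17
17 = (2,5)_6 → 2² + 5² = 4 + 25 = 29
29 = (4,5)_6 → 4² + 5² = 16 + 25 = 41
41 = (1,0,5)_6 → 1² + 0² + 5² = 1 + 0 + 25 = 26
26 = (4,2)_6 → 4² + 2² = 16 + 4 = 20
20 = (3,2)_6 → 3² + 2² = 9 + 4 = 13
13 = (2,1)_6 → 2² + 1² = 4 + 1 = 5
5 = (5)_6 → 5² = 25
25 = (4,1)_6 → 4² + 1² = 16 + 1 = 17  — 17 already seen; the sequence cycles without reaching 1.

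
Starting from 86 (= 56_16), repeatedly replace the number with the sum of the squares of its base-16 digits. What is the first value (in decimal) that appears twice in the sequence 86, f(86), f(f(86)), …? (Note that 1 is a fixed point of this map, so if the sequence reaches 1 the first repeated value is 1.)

86 = (5,6)_16 → 5² + 6² = 61
61 = (3,13)_16 → 3² + 13² = 178
178 = (11,2)_16 → 11² + 2² = 125
125 = (7,13)_16 → 7² + 13² = 218
218 = (13,10)_16 → 13² + 10² = 269
269 = (1,0,13)_16 → 1² + 0² + 13² = 170
170 = (10,10)_16 → 10² + 10² = 200
200 = (12,8)_16 → 12² + 8² = 208
208 = (13,0)_16 → 13² + 0² = 169
169 = (10,9)_16 → 10² + 9² = 181
181 = (11,5)_16 → 11² + 5² = 146
146 = (9,2)_16 → 9² + 2² = 85
85 = (5,5)_16 → 5² + 5² = 50
50 = (3,2)_16 → 3² + 2² = 13
13 = (13)_16 → 13² = 169  — 169 already appeared earlier.

169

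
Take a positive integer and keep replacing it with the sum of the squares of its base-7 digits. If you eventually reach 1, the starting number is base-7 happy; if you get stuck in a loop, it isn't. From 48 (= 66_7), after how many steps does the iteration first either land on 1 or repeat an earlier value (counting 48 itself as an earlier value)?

7

48 = (6,6)_7 → 6² + 6² = 36 + 36 = 72
72 = (1,3,2)_7 → 1² + 3² + 2² = 1 + 9 + 4 = 14
14 = (2,0)_7 → 2² + 0² = 4 + 0 = 4
4 = (4)_7 → 4² = 16
16 = (2,2)_7 → 2² + 2² = 4 + 4 = 8
8 = (1,1)_7 → 1² + 1² = 1 + 1 = 2
2 = (2)_7 → 2² = 4  — 4 repeats.
That took 7 steps.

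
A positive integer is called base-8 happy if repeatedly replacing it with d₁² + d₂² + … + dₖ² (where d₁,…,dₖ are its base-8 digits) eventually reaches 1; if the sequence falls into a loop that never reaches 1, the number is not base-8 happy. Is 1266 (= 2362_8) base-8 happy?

1266 = (2,3,6,2)_8 → 2² + 3² + 6² + 2² = 53
53 = (6,5)_8 → 6² + 5² = 61
61 = (7,5)_8 → 7² + 5² = 74
74 = (1,1,2)_8 → 1² + 1² + 2² = 6
6 = (6)_8 → 6² = 36
36 = (4,4)_8 → 4² + 4² = 32
32 = (4,0)_8 → 4² + 0² = 16
16 = (2,0)_8 → 2² + 0² = 4
4 = (4)_8 → 4² = 16  — 16 already seen; the sequence cycles without reaching 1.

not base-8 happy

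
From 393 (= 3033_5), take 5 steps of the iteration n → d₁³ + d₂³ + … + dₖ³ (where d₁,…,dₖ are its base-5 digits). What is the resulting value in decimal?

393 = (3,0,3,3)_5 → 3³ + 0³ + 3³ + 3³ = 27 + 0 + 27 + 27 = 81
81 = (3,1,1)_5 → 3³ + 1³ + 1³ = 27 + 1 + 1 = 29
29 = (1,0,4)_5 → 1³ + 0³ + 4³ = 1 + 0 + 64 = 65
65 = (2,3,0)_5 → 2³ + 3³ + 0³ = 8 + 27 + 0 = 35
35 = (1,2,0)_5 → 1³ + 2³ + 0³ = 1 + 8 + 0 = 9

9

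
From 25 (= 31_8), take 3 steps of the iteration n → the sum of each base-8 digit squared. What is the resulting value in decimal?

25 = (3,1)_8 → 3² + 1² = 9 + 1 = 10
10 = (1,2)_8 → 1² + 2² = 1 + 4 = 5
5 = (5)_8 → 5² = 25

25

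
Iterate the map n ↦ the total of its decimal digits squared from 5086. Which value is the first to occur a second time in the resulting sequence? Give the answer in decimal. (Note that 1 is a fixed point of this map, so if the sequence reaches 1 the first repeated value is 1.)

37

5086 → 5² + 0² + 8² + 6² = 125
125 → 1² + 2² + 5² = 30
30 → 3² + 0² = 9
9 → 9² = 81
81 → 8² + 1² = 65
65 → 6² + 5² = 61
61 → 6² + 1² = 37
37 → 3² + 7² = 58
58 → 5² + 8² = 89
89 → 8² + 9² = 145
145 → 1² + 4² + 5² = 42
42 → 4² + 2² = 20
20 → 2² + 0² = 4
4 → 4² = 16
16 → 1² + 6² = 37  — 37 already appeared earlier.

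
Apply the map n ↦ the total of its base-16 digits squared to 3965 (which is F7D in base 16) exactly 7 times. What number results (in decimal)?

3965 = (15,7,13)_16 → 15² + 7² + 13² = 443
443 = (1,11,11)_16 → 1² + 11² + 11² = 243
243 = (15,3)_16 → 15² + 3² = 234
234 = (14,10)_16 → 14² + 10² = 296
296 = (1,2,8)_16 → 1² + 2² + 8² = 69
69 = (4,5)_16 → 4² + 5² = 41
41 = (2,9)_16 → 2² + 9² = 85

85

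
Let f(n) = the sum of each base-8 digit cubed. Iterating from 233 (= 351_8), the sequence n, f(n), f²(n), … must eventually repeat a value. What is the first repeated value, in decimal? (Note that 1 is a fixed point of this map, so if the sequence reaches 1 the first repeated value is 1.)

233 = (3,5,1)_8 → 3³ + 5³ + 1³ = 27 + 125 + 1 = 153
153 = (2,3,1)_8 → 2³ + 3³ + 1³ = 8 + 27 + 1 = 36
36 = (4,4)_8 → 4³ + 4³ = 64 + 64 = 128
128 = (2,0,0)_8 → 2³ + 0³ + 0³ = 8 + 0 + 0 = 8
8 = (1,0)_8 → 1³ + 0³ = 1 + 0 = 1  — reached the fixed point 1.
1 → 1, so 1 is the first repeated value.

1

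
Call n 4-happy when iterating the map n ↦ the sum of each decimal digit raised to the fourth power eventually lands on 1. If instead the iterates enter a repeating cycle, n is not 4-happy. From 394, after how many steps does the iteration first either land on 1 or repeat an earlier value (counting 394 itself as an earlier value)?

10

394 → 3⁴ + 9⁴ + 4⁴ = 6898
6898 → 6⁴ + 8⁴ + 9⁴ + 8⁴ = 16049
16049 → 1⁴ + 6⁴ + 0⁴ + 4⁴ + 9⁴ = 8114
8114 → 8⁴ + 1⁴ + 1⁴ + 4⁴ = 4354
4354 → 4⁴ + 3⁴ + 5⁴ + 4⁴ = 1218
1218 → 1⁴ + 2⁴ + 1⁴ + 8⁴ = 4114
4114 → 4⁴ + 1⁴ + 1⁴ + 4⁴ = 514
514 → 5⁴ + 1⁴ + 4⁴ = 882
882 → 8⁴ + 8⁴ + 2⁴ = 8208
8208 → 8⁴ + 2⁴ + 0⁴ + 8⁴ = 8208  — 8208 repeats.
That took 10 steps.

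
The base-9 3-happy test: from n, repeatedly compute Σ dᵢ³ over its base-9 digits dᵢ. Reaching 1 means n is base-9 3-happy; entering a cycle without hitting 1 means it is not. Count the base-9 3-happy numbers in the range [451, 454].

451: 451 → 251 → 539 → 853 → 409 → 189 → 35 → 539  — not base-9 3-happy
452: 452 → 258 → 244 → 28 → 28  — not base-9 3-happy
453: 453 → 277 → 397 → 577 → 345 → 99 → 9 → 1  — base-9 3-happy
454: 454 → 314 → 882 → 514 → 244 → 28 → 28  — not base-9 3-happy
base-9 3-happy: 453

1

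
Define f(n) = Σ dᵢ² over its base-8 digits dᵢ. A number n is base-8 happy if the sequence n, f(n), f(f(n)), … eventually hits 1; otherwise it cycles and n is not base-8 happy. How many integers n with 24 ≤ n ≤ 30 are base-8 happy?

1

24: 24 → 9 → 2 → 4 → 16 → 4  — not base-8 happy
25: 25 → 10 → 5 → 25  — not base-8 happy
26: 26 → 13 → 26  — not base-8 happy
27: 27 → 18 → 8 → 1  — base-8 happy
28: 28 → 25 → 10 → 5 → 25  — not base-8 happy
29: 29 → 34 → 20 → 20  — not base-8 happy
30: 30 → 45 → 50 → 40 → 25 → 10 → 5 → 25  — not base-8 happy
base-8 happy: 27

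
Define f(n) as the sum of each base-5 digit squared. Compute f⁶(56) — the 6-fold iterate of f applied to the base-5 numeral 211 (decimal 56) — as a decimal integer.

56 = (2,1,1)_5 → 6
6 = (1,1)_5 → 2
2 = (2)_5 → 4
4 = (4)_5 → 16
16 = (3,1)_5 → 10
10 = (2,0)_5 → 4

4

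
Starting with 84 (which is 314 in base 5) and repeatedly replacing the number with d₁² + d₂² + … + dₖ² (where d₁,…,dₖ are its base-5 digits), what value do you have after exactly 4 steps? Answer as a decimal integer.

16

84 = (3,1,4)_5 → 3² + 1² + 4² = 9 + 1 + 16 = 26
26 = (1,0,1)_5 → 1² + 0² + 1² = 1 + 0 + 1 = 2
2 = (2)_5 → 2² = 4
4 = (4)_5 → 4² = 16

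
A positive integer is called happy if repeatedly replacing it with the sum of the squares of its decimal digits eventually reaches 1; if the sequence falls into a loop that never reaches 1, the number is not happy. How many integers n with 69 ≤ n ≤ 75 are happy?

1

69: 69 → 117 → 51 → 26 → 40 → 16 → 37 → 58 → 89 → 145 → 42 → 20 → 4 → 16  (repeats 16)
70: 70 → 49 → 97 → 130 → 10 → 1  (reaches 1)
71: 71 → 50 → 25 → 29 → 85 → 89 → 145 → 42 → 20 → 4 → 16 → 37 → 58 → 89  (repeats 89)
72: 72 → 53 → 34 → 25 → 29 → 85 → 89 → 145 → 42 → 20 → 4 → 16 → 37 → 58 → 89  (repeats 89)
73: 73 → 58 → 89 → 145 → 42 → 20 → 4 → 16 → 37 → 58  (repeats 58)
74: 74 → 65 → 61 → 37 → 58 → 89 → 145 → 42 → 20 → 4 → 16 → 37  (repeats 37)
75: 75 → 74 → 65 → 61 → 37 → 58 → 89 → 145 → 42 → 20 → 4 → 16 → 37  (repeats 37)
happy: 70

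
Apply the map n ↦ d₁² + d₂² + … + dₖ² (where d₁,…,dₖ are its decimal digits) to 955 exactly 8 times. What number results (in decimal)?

89

955 → 9² + 5² + 5² = 131
131 → 1² + 3² + 1² = 11
11 → 1² + 1² = 2
2 → 2² = 4
4 → 4² = 16
16 → 1² + 6² = 37
37 → 3² + 7² = 58
58 → 5² + 8² = 89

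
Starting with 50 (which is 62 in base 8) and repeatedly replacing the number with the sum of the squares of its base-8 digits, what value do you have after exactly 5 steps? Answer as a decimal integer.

50 = (6,2)_8 → 6² + 2² = 36 + 4 = 40
40 = (5,0)_8 → 5² + 0² = 25 + 0 = 25
25 = (3,1)_8 → 3² + 1² = 9 + 1 = 10
10 = (1,2)_8 → 1² + 2² = 1 + 4 = 5
5 = (5)_8 → 5² = 25

25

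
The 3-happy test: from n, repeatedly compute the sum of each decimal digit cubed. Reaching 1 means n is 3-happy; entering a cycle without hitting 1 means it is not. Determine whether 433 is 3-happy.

not 3-happy

433 → 4³ + 3³ + 3³ = 118
118 → 1³ + 1³ + 8³ = 514
514 → 5³ + 1³ + 4³ = 190
190 → 1³ + 9³ + 0³ = 730
730 → 7³ + 3³ + 0³ = 370
370 → 3³ + 7³ + 0³ = 370  — 370 already seen; the sequence cycles without reaching 1.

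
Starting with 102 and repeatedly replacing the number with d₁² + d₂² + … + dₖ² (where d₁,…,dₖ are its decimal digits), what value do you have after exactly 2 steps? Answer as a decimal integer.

102 → 1² + 0² + 2² = 1 + 0 + 4 = 5
5 → 5² = 25

25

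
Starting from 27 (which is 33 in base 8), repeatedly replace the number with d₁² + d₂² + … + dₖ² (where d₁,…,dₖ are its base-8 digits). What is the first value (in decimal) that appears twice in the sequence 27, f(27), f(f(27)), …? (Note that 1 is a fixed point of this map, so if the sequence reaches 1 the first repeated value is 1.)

27 = (3,3)_8 → 3² + 3² = 9 + 9 = 18
18 = (2,2)_8 → 2² + 2² = 4 + 4 = 8
8 = (1,0)_8 → 1² + 0² = 1 + 0 = 1  — reached the fixed point 1.
1 → 1, so 1 is the first repeated value.

1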